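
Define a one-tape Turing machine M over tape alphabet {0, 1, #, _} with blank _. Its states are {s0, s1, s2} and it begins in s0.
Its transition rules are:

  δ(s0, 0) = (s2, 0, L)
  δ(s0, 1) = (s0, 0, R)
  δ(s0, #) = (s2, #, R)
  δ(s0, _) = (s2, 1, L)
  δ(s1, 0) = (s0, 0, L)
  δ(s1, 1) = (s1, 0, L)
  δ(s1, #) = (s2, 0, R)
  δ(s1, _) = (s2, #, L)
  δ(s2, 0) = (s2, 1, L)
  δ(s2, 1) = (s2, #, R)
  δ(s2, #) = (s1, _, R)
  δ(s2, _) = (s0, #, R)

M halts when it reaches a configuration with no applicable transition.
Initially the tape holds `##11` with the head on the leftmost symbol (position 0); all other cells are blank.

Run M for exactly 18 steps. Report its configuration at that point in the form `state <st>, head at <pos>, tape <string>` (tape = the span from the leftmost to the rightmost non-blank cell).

state=s0 head=0 tape=[#]#11_   (s0,#)→(s2,#,R)
state=s2 head=1 tape=#[#]11_   (s2,#)→(s1,_,R)
state=s1 head=2 tape=#_[1]1_   (s1,1)→(s1,0,L)
state=s1 head=1 tape=#[_]01_   (s1,_)→(s2,#,L)
state=s2 head=0 tape=[#]#01_   (s2,#)→(s1,_,R)
state=s1 head=1 tape=_[#]01_   (s1,#)→(s2,0,R)
state=s2 head=2 tape=_0[0]1_   (s2,0)→(s2,1,L)
state=s2 head=1 tape=_[0]11_   (s2,0)→(s2,1,L)
state=s2 head=0 tape=[_]111_   (s2,_)→(s0,#,R)
state=s0 head=1 tape=#[1]11_   (s0,1)→(s0,0,R)
state=s0 head=2 tape=#0[1]1_   (s0,1)→(s0,0,R)
state=s0 head=3 tape=#00[1]_   (s0,1)→(s0,0,R)
state=s0 head=4 tape=#000[_]   (s0,_)→(s2,1,L)
state=s2 head=3 tape=#00[0]1   (s2,0)→(s2,1,L)
state=s2 head=2 tape=#0[0]11   (s2,0)→(s2,1,L)
state=s2 head=1 tape=#[0]111   (s2,0)→(s2,1,L)
state=s2 head=0 tape=[#]1111   (s2,#)→(s1,_,R)
state=s1 head=1 tape=_[1]111   (s1,1)→(s1,0,L)
state=s1 head=0 tape=[_]0111
After 18 steps: state s1, head at 0, tape 0111.

state s1, head at 0, tape 0111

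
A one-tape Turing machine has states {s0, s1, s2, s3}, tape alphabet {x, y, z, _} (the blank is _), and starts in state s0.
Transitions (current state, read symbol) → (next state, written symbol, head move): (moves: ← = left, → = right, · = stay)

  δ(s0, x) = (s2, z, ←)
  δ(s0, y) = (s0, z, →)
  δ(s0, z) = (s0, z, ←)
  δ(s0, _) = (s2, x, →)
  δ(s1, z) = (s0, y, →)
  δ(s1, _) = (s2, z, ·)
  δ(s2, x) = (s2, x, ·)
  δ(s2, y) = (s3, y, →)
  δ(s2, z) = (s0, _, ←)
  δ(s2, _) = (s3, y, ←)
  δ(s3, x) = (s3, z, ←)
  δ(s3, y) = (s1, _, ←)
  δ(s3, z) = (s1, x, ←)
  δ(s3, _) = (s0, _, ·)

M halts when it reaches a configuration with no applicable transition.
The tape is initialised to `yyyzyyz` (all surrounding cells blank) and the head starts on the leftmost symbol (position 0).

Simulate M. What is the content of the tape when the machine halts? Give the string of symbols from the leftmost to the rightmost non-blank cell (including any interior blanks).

state=s0 head=0 tape=___[y]yyzyyz   (s0,y)→(s0,z,→)
state=s0 head=1 tape=___z[y]yzyyz   (s0,y)→(s0,z,→)
state=s0 head=2 tape=___zz[y]zyyz   (s0,y)→(s0,z,→)
state=s0 head=3 tape=___zzz[z]yyz   (s0,z)→(s0,z,←)
state=s0 head=2 tape=___zz[z]zyyz   (s0,z)→(s0,z,←)
state=s0 head=1 tape=___z[z]zzyyz   (s0,z)→(s0,z,←)
state=s0 head=0 tape=___[z]zzzyyz   (s0,z)→(s0,z,←)
state=s0 head=-1 tape=__[_]zzzzyyz   (s0,_)→(s2,x,→)
state=s2 head=0 tape=__x[z]zzzyyz   (s2,z)→(s0,_,←)
state=s0 head=-1 tape=__[x]_zzzyyz   (s0,x)→(s2,z,←)
state=s2 head=-2 tape=_[_]z_zzzyyz   (s2,_)→(s3,y,←)
state=s3 head=-3 tape=[_]yz_zzzyyz   (s3,_)→(s0,_,·)
state=s0 head=-3 tape=[_]yz_zzzyyz   (s0,_)→(s2,x,→)
state=s2 head=-2 tape=x[y]z_zzzyyz   (s2,y)→(s3,y,→)
state=s3 head=-1 tape=xy[z]_zzzyyz   (s3,z)→(s1,x,←)
state=s1 head=-2 tape=x[y]x_zzzyyz
The non-blank tape span at halt is xyx_zzzyyz.

xyx_zzzyyz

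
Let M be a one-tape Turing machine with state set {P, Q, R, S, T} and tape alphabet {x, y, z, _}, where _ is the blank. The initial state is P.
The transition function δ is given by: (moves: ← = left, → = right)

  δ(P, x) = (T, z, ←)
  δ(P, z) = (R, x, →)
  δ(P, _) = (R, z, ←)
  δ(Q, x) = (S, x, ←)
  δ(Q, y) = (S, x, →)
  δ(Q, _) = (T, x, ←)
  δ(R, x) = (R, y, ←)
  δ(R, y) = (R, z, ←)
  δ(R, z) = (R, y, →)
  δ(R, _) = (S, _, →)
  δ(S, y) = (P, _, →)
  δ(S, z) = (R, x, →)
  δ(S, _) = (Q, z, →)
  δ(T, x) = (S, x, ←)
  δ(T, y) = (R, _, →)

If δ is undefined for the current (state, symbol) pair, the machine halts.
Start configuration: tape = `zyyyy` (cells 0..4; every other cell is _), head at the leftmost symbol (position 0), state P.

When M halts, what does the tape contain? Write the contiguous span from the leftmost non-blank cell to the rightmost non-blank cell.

P | _[z]yyyy___   read z → write x, move →, go to R
R | _x[y]yyy___   read y → write z, move ←, go to R
R | _[x]zyyy___   read x → write y, move ←, go to R
R | [_]yzyyy___   read _ → write _, move →, go to S
S | _[y]zyyy___   read y → write _, move →, go to P
P | __[z]yyy___   read z → write x, move →, go to R
R | __x[y]yy___   read y → write z, move ←, go to R
R | __[x]zyy___   read x → write y, move ←, go to R
R | _[_]yzyy___   read _ → write _, move →, go to S
S | __[y]zyy___   read y → write _, move →, go to P
P | ___[z]yy___   read z → write x, move →, go to R
R | ___x[y]y___   read y → write z, move ←, go to R
R | ___[x]zy___   read x → write y, move ←, go to R
R | __[_]yzy___   read _ → write _, move →, go to S
S | ___[y]zy___   read y → write _, move →, go to P
P | ____[z]y___   read z → write x, move →, go to R
R | ____x[y]___   read y → write z, move ←, go to R
R | ____[x]z___   read x → write y, move ←, go to R
R | ___[_]yz___   read _ → write _, move →, go to S
S | ____[y]z___   read y → write _, move →, go to P
P | _____[z]___   read z → write x, move →, go to R
R | _____x[_]__   read _ → write _, move →, go to S
S | _____x_[_]_   read _ → write z, move →, go to Q
Q | _____x_z[_]   read _ → write x, move ←, go to T
T | _____x_[z]x
The non-blank tape span at halt is x_zx.

x_zx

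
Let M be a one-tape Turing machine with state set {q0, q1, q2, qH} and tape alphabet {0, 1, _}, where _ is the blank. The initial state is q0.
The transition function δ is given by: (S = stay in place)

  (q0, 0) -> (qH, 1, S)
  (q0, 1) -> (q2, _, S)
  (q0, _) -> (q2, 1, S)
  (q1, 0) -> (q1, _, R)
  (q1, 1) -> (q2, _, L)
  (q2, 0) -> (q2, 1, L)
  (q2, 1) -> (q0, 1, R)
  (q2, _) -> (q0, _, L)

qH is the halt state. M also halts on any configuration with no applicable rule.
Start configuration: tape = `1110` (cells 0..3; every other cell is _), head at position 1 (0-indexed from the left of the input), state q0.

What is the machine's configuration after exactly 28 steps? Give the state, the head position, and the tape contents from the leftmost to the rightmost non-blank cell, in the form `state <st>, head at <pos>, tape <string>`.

state q0, head at 3, tape 111110

state=q0 head=1 tape=__1[1]10   (q0,1)→(q2,_,S)
state=q2 head=1 tape=__1[_]10   (q2,_)→(q0,_,L)
state=q0 head=0 tape=__[1]_10   (q0,1)→(q2,_,S)
state=q2 head=0 tape=__[_]_10   (q2,_)→(q0,_,L)
state=q0 head=-1 tape=_[_]__10   (q0,_)→(q2,1,S)
state=q2 head=-1 tape=_[1]__10   (q2,1)→(q0,1,R)
state=q0 head=0 tape=_1[_]_10   (q0,_)→(q2,1,S)
state=q2 head=0 tape=_1[1]_10   (q2,1)→(q0,1,R)
state=q0 head=1 tape=_11[_]10   (q0,_)→(q2,1,S)
state=q2 head=1 tape=_11[1]10   (q2,1)→(q0,1,R)
state=q0 head=2 tape=_111[1]0   (q0,1)→(q2,_,S)
state=q2 head=2 tape=_111[_]0   (q2,_)→(q0,_,L)
state=q0 head=1 tape=_11[1]_0   (q0,1)→(q2,_,S)
state=q2 head=1 tape=_11[_]_0   (q2,_)→(q0,_,L)
state=q0 head=0 tape=_1[1]__0   (q0,1)→(q2,_,S)
state=q2 head=0 tape=_1[_]__0   (q2,_)→(q0,_,L)
state=q0 head=-1 tape=_[1]___0   (q0,1)→(q2,_,S)
state=q2 head=-1 tape=_[_]___0   (q2,_)→(q0,_,L)
state=q0 head=-2 tape=[_]____0   (q0,_)→(q2,1,S)
state=q2 head=-2 tape=[1]____0   (q2,1)→(q0,1,R)
state=q0 head=-1 tape=1[_]___0   (q0,_)→(q2,1,S)
state=q2 head=-1 tape=1[1]___0   (q2,1)→(q0,1,R)
state=q0 head=0 tape=11[_]__0   (q0,_)→(q2,1,S)
state=q2 head=0 tape=11[1]__0   (q2,1)→(q0,1,R)
state=q0 head=1 tape=111[_]_0   (q0,_)→(q2,1,S)
state=q2 head=1 tape=111[1]_0   (q2,1)→(q0,1,R)
state=q0 head=2 tape=1111[_]0   (q0,_)→(q2,1,S)
state=q2 head=2 tape=1111[1]0   (q2,1)→(q0,1,R)
state=q0 head=3 tape=11111[0]
After 28 steps: state q0, head at 3, tape 111110.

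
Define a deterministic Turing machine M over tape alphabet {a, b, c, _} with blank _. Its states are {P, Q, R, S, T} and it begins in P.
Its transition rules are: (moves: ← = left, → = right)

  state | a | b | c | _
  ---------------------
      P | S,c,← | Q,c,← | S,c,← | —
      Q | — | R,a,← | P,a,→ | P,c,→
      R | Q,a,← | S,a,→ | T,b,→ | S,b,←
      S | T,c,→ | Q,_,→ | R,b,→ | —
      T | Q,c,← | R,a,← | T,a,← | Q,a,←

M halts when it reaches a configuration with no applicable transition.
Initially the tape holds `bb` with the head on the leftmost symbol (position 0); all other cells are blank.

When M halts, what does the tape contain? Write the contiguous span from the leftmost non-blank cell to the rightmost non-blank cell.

bacaa

state=P head=0 tape=___[b]b_   (P,b)→(Q,c,←)
state=Q head=-1 tape=__[_]cb_   (Q,_)→(P,c,→)
state=P head=0 tape=__c[c]b_   (P,c)→(S,c,←)
state=S head=-1 tape=__[c]cb_   (S,c)→(R,b,→)
state=R head=0 tape=__b[c]b_   (R,c)→(T,b,→)
state=T head=1 tape=__bb[b]_   (T,b)→(R,a,←)
state=R head=0 tape=__b[b]a_   (R,b)→(S,a,→)
state=S head=1 tape=__ba[a]_   (S,a)→(T,c,→)
state=T head=2 tape=__bac[_]   (T,_)→(Q,a,←)
state=Q head=1 tape=__ba[c]a   (Q,c)→(P,a,→)
state=P head=2 tape=__baa[a]   (P,a)→(S,c,←)
state=S head=1 tape=__ba[a]c   (S,a)→(T,c,→)
state=T head=2 tape=__bac[c]   (T,c)→(T,a,←)
state=T head=1 tape=__ba[c]a   (T,c)→(T,a,←)
state=T head=0 tape=__b[a]aa   (T,a)→(Q,c,←)
state=Q head=-1 tape=__[b]caa   (Q,b)→(R,a,←)
state=R head=-2 tape=_[_]acaa   (R,_)→(S,b,←)
state=S head=-3 tape=[_]bacaa
The non-blank tape span at halt is bacaa.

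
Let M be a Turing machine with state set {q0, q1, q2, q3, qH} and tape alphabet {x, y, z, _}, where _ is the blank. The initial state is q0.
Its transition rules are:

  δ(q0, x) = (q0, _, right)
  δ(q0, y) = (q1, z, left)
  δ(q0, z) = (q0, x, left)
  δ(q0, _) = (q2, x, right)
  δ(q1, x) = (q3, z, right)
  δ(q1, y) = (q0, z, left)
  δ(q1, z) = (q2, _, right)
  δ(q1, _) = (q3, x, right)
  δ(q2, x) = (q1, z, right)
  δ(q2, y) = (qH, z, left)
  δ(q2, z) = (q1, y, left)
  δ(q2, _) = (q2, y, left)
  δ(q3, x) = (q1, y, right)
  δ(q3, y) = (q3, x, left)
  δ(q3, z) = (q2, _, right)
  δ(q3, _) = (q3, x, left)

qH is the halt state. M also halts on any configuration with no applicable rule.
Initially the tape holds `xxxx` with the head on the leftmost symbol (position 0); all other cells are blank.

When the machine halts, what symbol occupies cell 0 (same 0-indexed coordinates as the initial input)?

_

state=q0 head=0 tape=[x]xxx___   (q0,x)→(q0,_,right)
state=q0 head=1 tape=_[x]xx___   (q0,x)→(q0,_,right)
state=q0 head=2 tape=__[x]x___   (q0,x)→(q0,_,right)
state=q0 head=3 tape=___[x]___   (q0,x)→(q0,_,right)
state=q0 head=4 tape=____[_]__   (q0,_)→(q2,x,right)
state=q2 head=5 tape=____x[_]_   (q2,_)→(q2,y,left)
state=q2 head=4 tape=____[x]y_   (q2,x)→(q1,z,right)
state=q1 head=5 tape=____z[y]_   (q1,y)→(q0,z,left)
state=q0 head=4 tape=____[z]z_   (q0,z)→(q0,x,left)
state=q0 head=3 tape=___[_]xz_   (q0,_)→(q2,x,right)
state=q2 head=4 tape=___x[x]z_   (q2,x)→(q1,z,right)
state=q1 head=5 tape=___xz[z]_   (q1,z)→(q2,_,right)
state=q2 head=6 tape=___xz_[_]   (q2,_)→(q2,y,left)
state=q2 head=5 tape=___xz[_]y   (q2,_)→(q2,y,left)
state=q2 head=4 tape=___x[z]yy   (q2,z)→(q1,y,left)
state=q1 head=3 tape=___[x]yyy   (q1,x)→(q3,z,right)
state=q3 head=4 tape=___z[y]yy   (q3,y)→(q3,x,left)
state=q3 head=3 tape=___[z]xyy   (q3,z)→(q2,_,right)
state=q2 head=4 tape=____[x]yy   (q2,x)→(q1,z,right)
state=q1 head=5 tape=____z[y]y   (q1,y)→(q0,z,left)
state=q0 head=4 tape=____[z]zy   (q0,z)→(q0,x,left)
state=q0 head=3 tape=___[_]xzy   (q0,_)→(q2,x,right)
state=q2 head=4 tape=___x[x]zy   (q2,x)→(q1,z,right)
state=q1 head=5 tape=___xz[z]y   (q1,z)→(q2,_,right)
state=q2 head=6 tape=___xz_[y]   (q2,y)→(qH,z,left)
state=qH head=5 tape=___xz[_]z
Cell 0 holds _ when M halts.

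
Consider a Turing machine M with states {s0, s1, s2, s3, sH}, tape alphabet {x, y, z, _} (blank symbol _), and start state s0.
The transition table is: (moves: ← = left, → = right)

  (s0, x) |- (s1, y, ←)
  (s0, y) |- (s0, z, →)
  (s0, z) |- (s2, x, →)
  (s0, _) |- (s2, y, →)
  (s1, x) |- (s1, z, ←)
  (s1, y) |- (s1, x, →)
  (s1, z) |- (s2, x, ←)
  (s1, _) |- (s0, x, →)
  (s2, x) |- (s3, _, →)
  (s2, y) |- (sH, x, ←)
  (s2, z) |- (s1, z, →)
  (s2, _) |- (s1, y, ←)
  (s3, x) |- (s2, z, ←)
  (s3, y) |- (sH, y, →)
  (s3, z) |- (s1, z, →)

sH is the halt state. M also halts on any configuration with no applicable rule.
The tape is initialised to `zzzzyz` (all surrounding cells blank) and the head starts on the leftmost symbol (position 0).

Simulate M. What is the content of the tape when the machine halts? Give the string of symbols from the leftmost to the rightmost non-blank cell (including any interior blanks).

s0 | __[z]zzzyz   read z → write x, move →, go to s2
s2 | __x[z]zzyz   read z → write z, move →, go to s1
s1 | __xz[z]zyz   read z → write x, move ←, go to s2
s2 | __x[z]xzyz   read z → write z, move →, go to s1
s1 | __xz[x]zyz   read x → write z, move ←, go to s1
s1 | __x[z]zzyz   read z → write x, move ←, go to s2
s2 | __[x]xzzyz   read x → write _, move →, go to s3
s3 | ___[x]zzyz   read x → write z, move ←, go to s2
s2 | __[_]zzzyz   read _ → write y, move ←, go to s1
s1 | _[_]yzzzyz   read _ → write x, move →, go to s0
s0 | _x[y]zzzyz   read y → write z, move →, go to s0
s0 | _xz[z]zzyz   read z → write x, move →, go to s2
s2 | _xzx[z]zyz   read z → write z, move →, go to s1
s1 | _xzxz[z]yz   read z → write x, move ←, go to s2
s2 | _xzx[z]xyz   read z → write z, move →, go to s1
s1 | _xzxz[x]yz   read x → write z, move ←, go to s1
s1 | _xzx[z]zyz   read z → write x, move ←, go to s2
s2 | _xz[x]xzyz   read x → write _, move →, go to s3
s3 | _xz_[x]zyz   read x → write z, move ←, go to s2
s2 | _xz[_]zzyz   read _ → write y, move ←, go to s1
s1 | _x[z]yzzyz   read z → write x, move ←, go to s2
s2 | _[x]xyzzyz   read x → write _, move →, go to s3
s3 | __[x]yzzyz   read x → write z, move ←, go to s2
s2 | _[_]zyzzyz   read _ → write y, move ←, go to s1
s1 | [_]yzyzzyz   read _ → write x, move →, go to s0
s0 | x[y]zyzzyz   read y → write z, move →, go to s0
s0 | xz[z]yzzyz   read z → write x, move →, go to s2
s2 | xzx[y]zzyz   read y → write x, move ←, go to sH
sH | xz[x]xzzyz
The non-blank tape span at halt is xzxxzzyz.

xzxxzzyz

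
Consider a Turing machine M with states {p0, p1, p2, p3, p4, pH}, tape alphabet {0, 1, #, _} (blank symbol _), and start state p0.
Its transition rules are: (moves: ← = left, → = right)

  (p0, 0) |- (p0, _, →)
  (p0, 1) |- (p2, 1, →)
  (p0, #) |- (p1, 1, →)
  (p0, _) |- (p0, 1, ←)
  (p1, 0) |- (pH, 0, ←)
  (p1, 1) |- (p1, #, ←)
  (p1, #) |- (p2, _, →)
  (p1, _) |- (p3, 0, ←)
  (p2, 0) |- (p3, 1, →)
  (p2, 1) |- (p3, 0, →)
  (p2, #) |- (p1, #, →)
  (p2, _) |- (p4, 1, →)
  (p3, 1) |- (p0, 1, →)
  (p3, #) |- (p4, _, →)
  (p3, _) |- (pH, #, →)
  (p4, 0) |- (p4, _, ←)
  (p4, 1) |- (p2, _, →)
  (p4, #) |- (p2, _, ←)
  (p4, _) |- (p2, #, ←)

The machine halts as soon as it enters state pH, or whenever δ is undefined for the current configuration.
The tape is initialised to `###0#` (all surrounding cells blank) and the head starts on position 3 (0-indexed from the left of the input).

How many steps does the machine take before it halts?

state=p0 head=3 tape=###[0]#_____   (p0,0)→(p0,_,→)
state=p0 head=4 tape=###_[#]_____   (p0,#)→(p1,1,→)
state=p1 head=5 tape=###_1[_]____   (p1,_)→(p3,0,←)
state=p3 head=4 tape=###_[1]0____   (p3,1)→(p0,1,→)
state=p0 head=5 tape=###_1[0]____   (p0,0)→(p0,_,→)
state=p0 head=6 tape=###_1_[_]___   (p0,_)→(p0,1,←)
state=p0 head=5 tape=###_1[_]1___   (p0,_)→(p0,1,←)
state=p0 head=4 tape=###_[1]11___   (p0,1)→(p2,1,→)
state=p2 head=5 tape=###_1[1]1___   (p2,1)→(p3,0,→)
state=p3 head=6 tape=###_10[1]___   (p3,1)→(p0,1,→)
state=p0 head=7 tape=###_101[_]__   (p0,_)→(p0,1,←)
state=p0 head=6 tape=###_10[1]1__   (p0,1)→(p2,1,→)
state=p2 head=7 tape=###_101[1]__   (p2,1)→(p3,0,→)
state=p3 head=8 tape=###_1010[_]_   (p3,_)→(pH,#,→)
state=pH head=9 tape=###_1010#[_]
M halts after 14 transitions.

14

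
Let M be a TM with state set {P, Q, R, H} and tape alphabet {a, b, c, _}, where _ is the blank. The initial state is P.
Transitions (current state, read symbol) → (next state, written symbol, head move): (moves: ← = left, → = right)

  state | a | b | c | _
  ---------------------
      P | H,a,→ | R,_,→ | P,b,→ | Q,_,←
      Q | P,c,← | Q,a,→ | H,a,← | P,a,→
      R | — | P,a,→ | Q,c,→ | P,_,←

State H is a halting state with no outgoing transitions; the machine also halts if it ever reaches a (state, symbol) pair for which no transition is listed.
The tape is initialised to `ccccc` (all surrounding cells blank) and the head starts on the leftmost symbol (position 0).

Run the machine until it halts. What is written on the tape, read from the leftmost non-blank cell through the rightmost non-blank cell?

bbbbac

state=P head=0 tape=[c]cccc__   (P,c)→(P,b,→)
state=P head=1 tape=b[c]ccc__   (P,c)→(P,b,→)
state=P head=2 tape=bb[c]cc__   (P,c)→(P,b,→)
state=P head=3 tape=bbb[c]c__   (P,c)→(P,b,→)
state=P head=4 tape=bbbb[c]__   (P,c)→(P,b,→)
state=P head=5 tape=bbbbb[_]_   (P,_)→(Q,_,←)
state=Q head=4 tape=bbbb[b]__   (Q,b)→(Q,a,→)
state=Q head=5 tape=bbbba[_]_   (Q,_)→(P,a,→)
state=P head=6 tape=bbbbaa[_]   (P,_)→(Q,_,←)
state=Q head=5 tape=bbbba[a]_   (Q,a)→(P,c,←)
state=P head=4 tape=bbbb[a]c_   (P,a)→(H,a,→)
state=H head=5 tape=bbbba[c]_
The non-blank tape span at halt is bbbbac.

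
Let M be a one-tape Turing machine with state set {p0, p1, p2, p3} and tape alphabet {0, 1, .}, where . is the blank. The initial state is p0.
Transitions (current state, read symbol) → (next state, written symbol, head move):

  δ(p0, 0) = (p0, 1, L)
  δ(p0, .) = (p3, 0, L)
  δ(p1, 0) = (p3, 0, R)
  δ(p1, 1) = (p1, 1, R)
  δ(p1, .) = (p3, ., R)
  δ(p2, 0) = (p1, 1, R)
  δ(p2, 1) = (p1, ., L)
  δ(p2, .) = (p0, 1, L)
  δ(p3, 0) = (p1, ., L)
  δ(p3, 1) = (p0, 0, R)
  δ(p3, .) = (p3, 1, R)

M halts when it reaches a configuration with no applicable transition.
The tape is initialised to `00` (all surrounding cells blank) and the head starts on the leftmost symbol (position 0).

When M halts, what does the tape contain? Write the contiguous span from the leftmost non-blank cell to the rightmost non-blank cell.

1.0111

state=p0 head=0 tape=....[0]0   (p0,0)→(p0,1,L)
state=p0 head=-1 tape=...[.]10   (p0,.)→(p3,0,L)
state=p3 head=-2 tape=..[.]010   (p3,.)→(p3,1,R)
state=p3 head=-1 tape=..1[0]10   (p3,0)→(p1,.,L)
state=p1 head=-2 tape=..[1].10   (p1,1)→(p1,1,R)
state=p1 head=-1 tape=..1[.]10   (p1,.)→(p3,.,R)
state=p3 head=0 tape=..1.[1]0   (p3,1)→(p0,0,R)
state=p0 head=1 tape=..1.0[0]   (p0,0)→(p0,1,L)
state=p0 head=0 tape=..1.[0]1   (p0,0)→(p0,1,L)
state=p0 head=-1 tape=..1[.]11   (p0,.)→(p3,0,L)
state=p3 head=-2 tape=..[1]011   (p3,1)→(p0,0,R)
state=p0 head=-1 tape=..0[0]11   (p0,0)→(p0,1,L)
state=p0 head=-2 tape=..[0]111   (p0,0)→(p0,1,L)
state=p0 head=-3 tape=.[.]1111   (p0,.)→(p3,0,L)
state=p3 head=-4 tape=[.]01111   (p3,.)→(p3,1,R)
state=p3 head=-3 tape=1[0]1111   (p3,0)→(p1,.,L)
state=p1 head=-4 tape=[1].1111   (p1,1)→(p1,1,R)
state=p1 head=-3 tape=1[.]1111   (p1,.)→(p3,.,R)
state=p3 head=-2 tape=1.[1]111   (p3,1)→(p0,0,R)
state=p0 head=-1 tape=1.0[1]11
The non-blank tape span at halt is 1.0111.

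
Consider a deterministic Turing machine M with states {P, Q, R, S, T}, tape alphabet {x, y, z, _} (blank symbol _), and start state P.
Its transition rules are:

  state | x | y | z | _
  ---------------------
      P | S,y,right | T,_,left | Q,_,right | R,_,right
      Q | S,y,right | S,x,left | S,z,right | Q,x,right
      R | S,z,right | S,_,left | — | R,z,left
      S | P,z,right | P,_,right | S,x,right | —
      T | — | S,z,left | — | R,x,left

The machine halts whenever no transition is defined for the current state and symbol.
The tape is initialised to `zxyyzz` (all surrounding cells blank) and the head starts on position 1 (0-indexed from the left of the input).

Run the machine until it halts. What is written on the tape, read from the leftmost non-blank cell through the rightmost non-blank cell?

x_x_zz

state=P head=1 tape=z[x]yyzz   (P,x)→(S,y,right)
state=S head=2 tape=zy[y]yzz   (S,y)→(P,_,right)
state=P head=3 tape=zy_[y]zz   (P,y)→(T,_,left)
state=T head=2 tape=zy[_]_zz   (T,_)→(R,x,left)
state=R head=1 tape=z[y]x_zz   (R,y)→(S,_,left)
state=S head=0 tape=[z]_x_zz   (S,z)→(S,x,right)
state=S head=1 tape=x[_]x_zz
The non-blank tape span at halt is x_x_zz.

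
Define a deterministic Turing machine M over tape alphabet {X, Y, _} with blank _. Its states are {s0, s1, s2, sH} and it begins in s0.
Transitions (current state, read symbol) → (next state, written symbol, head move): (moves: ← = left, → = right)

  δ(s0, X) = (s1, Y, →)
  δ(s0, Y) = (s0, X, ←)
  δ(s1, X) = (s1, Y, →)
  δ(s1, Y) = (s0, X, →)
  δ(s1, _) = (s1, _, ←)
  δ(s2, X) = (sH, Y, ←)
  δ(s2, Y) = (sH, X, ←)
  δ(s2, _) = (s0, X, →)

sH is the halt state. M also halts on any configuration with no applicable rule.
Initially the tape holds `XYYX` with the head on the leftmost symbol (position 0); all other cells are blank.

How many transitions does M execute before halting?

s0 | [X]YYX_   read X → write Y, move →, go to s1
s1 | Y[Y]YX_   read Y → write X, move →, go to s0
s0 | YX[Y]X_   read Y → write X, move ←, go to s0
s0 | Y[X]XX_   read X → write Y, move →, go to s1
s1 | YY[X]X_   read X → write Y, move →, go to s1
s1 | YYY[X]_   read X → write Y, move →, go to s1
s1 | YYYY[_]   read _ → write _, move ←, go to s1
s1 | YYY[Y]_   read Y → write X, move →, go to s0
s0 | YYYX[_]
M halts after 8 transitions.

8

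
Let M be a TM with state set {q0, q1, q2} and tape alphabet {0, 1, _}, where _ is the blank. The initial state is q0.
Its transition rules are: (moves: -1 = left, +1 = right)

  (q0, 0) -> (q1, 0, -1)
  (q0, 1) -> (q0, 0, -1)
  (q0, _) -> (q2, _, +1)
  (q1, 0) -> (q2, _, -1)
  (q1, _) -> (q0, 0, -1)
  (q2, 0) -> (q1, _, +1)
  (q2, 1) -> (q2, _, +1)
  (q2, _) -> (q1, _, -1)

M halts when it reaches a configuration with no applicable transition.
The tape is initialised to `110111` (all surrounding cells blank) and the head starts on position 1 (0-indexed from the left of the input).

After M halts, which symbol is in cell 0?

_

state=q0 head=1 tape=__1[1]0111   (q0,1)→(q0,0,-1)
state=q0 head=0 tape=__[1]00111   (q0,1)→(q0,0,-1)
state=q0 head=-1 tape=_[_]000111   (q0,_)→(q2,_,+1)
state=q2 head=0 tape=__[0]00111   (q2,0)→(q1,_,+1)
state=q1 head=1 tape=___[0]0111   (q1,0)→(q2,_,-1)
state=q2 head=0 tape=__[_]_0111   (q2,_)→(q1,_,-1)
state=q1 head=-1 tape=_[_]__0111   (q1,_)→(q0,0,-1)
state=q0 head=-2 tape=[_]0__0111   (q0,_)→(q2,_,+1)
state=q2 head=-1 tape=_[0]__0111   (q2,0)→(q1,_,+1)
state=q1 head=0 tape=__[_]_0111   (q1,_)→(q0,0,-1)
state=q0 head=-1 tape=_[_]0_0111   (q0,_)→(q2,_,+1)
state=q2 head=0 tape=__[0]_0111   (q2,0)→(q1,_,+1)
state=q1 head=1 tape=___[_]0111   (q1,_)→(q0,0,-1)
state=q0 head=0 tape=__[_]00111   (q0,_)→(q2,_,+1)
state=q2 head=1 tape=___[0]0111   (q2,0)→(q1,_,+1)
state=q1 head=2 tape=____[0]111   (q1,0)→(q2,_,-1)
state=q2 head=1 tape=___[_]_111   (q2,_)→(q1,_,-1)
state=q1 head=0 tape=__[_]__111   (q1,_)→(q0,0,-1)
state=q0 head=-1 tape=_[_]0__111   (q0,_)→(q2,_,+1)
state=q2 head=0 tape=__[0]__111   (q2,0)→(q1,_,+1)
state=q1 head=1 tape=___[_]_111   (q1,_)→(q0,0,-1)
state=q0 head=0 tape=__[_]0_111   (q0,_)→(q2,_,+1)
state=q2 head=1 tape=___[0]_111   (q2,0)→(q1,_,+1)
state=q1 head=2 tape=____[_]111   (q1,_)→(q0,0,-1)
state=q0 head=1 tape=___[_]0111   (q0,_)→(q2,_,+1)
state=q2 head=2 tape=____[0]111   (q2,0)→(q1,_,+1)
state=q1 head=3 tape=_____[1]11
Cell 0 holds _ when M halts.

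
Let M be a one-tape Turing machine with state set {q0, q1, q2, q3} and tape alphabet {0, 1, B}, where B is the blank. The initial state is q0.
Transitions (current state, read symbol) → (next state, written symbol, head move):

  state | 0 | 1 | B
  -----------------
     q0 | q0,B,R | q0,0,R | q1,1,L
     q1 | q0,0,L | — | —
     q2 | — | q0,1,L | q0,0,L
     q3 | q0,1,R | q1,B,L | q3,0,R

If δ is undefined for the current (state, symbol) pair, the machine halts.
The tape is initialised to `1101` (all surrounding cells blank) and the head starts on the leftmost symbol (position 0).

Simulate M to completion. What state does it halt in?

state=q0 head=0 tape=[1]101BB   (q0,1)→(q0,0,R)
state=q0 head=1 tape=0[1]01BB   (q0,1)→(q0,0,R)
state=q0 head=2 tape=00[0]1BB   (q0,0)→(q0,B,R)
state=q0 head=3 tape=00B[1]BB   (q0,1)→(q0,0,R)
state=q0 head=4 tape=00B0[B]B   (q0,B)→(q1,1,L)
state=q1 head=3 tape=00B[0]1B   (q1,0)→(q0,0,L)
state=q0 head=2 tape=00[B]01B   (q0,B)→(q1,1,L)
state=q1 head=1 tape=0[0]101B   (q1,0)→(q0,0,L)
state=q0 head=0 tape=[0]0101B   (q0,0)→(q0,B,R)
state=q0 head=1 tape=B[0]101B   (q0,0)→(q0,B,R)
state=q0 head=2 tape=BB[1]01B   (q0,1)→(q0,0,R)
state=q0 head=3 tape=BB0[0]1B   (q0,0)→(q0,B,R)
state=q0 head=4 tape=BB0B[1]B   (q0,1)→(q0,0,R)
state=q0 head=5 tape=BB0B0[B]   (q0,B)→(q1,1,L)
state=q1 head=4 tape=BB0B[0]1   (q1,0)→(q0,0,L)
state=q0 head=3 tape=BB0[B]01   (q0,B)→(q1,1,L)
state=q1 head=2 tape=BB[0]101   (q1,0)→(q0,0,L)
state=q0 head=1 tape=B[B]0101   (q0,B)→(q1,1,L)
state=q1 head=0 tape=[B]10101
No transition is defined for (q1, B); M halts in state q1.

q1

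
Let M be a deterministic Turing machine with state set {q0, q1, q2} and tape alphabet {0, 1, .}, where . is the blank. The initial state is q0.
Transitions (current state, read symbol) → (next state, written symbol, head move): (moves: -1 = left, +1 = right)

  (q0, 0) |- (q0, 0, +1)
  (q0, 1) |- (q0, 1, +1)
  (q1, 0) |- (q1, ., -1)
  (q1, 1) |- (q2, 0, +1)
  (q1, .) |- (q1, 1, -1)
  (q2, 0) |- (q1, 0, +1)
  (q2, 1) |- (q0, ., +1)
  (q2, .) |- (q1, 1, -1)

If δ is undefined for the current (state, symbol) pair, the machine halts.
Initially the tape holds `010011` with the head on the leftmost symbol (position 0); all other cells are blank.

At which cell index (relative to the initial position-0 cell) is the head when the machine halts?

6

q0 | [0]10011.   read 0 → write 0, move +1, go to q0
q0 | 0[1]0011.   read 1 → write 1, move +1, go to q0
q0 | 01[0]011.   read 0 → write 0, move +1, go to q0
q0 | 010[0]11.   read 0 → write 0, move +1, go to q0
q0 | 0100[1]1.   read 1 → write 1, move +1, go to q0
q0 | 01001[1].   read 1 → write 1, move +1, go to q0
q0 | 010011[.]
At halt the head is at cell 6.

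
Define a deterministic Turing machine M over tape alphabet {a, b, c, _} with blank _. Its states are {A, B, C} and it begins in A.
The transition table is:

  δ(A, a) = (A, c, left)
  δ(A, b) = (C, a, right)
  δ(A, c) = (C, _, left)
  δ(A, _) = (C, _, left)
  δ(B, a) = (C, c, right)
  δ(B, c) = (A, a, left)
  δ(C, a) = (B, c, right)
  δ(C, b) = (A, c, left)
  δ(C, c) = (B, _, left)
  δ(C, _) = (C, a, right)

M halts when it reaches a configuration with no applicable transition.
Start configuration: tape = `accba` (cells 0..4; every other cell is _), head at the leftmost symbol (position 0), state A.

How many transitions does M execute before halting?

A | ____[a]ccba   read a → write c, move left, go to A
A | ___[_]cccba   read _ → write _, move left, go to C
C | __[_]_cccba   read _ → write a, move right, go to C
C | __a[_]cccba   read _ → write a, move right, go to C
C | __aa[c]ccba   read c → write _, move left, go to B
B | __a[a]_ccba   read a → write c, move right, go to C
C | __ac[_]ccba   read _ → write a, move right, go to C
C | __aca[c]cba   read c → write _, move left, go to B
B | __ac[a]_cba   read a → write c, move right, go to C
C | __acc[_]cba   read _ → write a, move right, go to C
C | __acca[c]ba   read c → write _, move left, go to B
B | __acc[a]_ba   read a → write c, move right, go to C
C | __accc[_]ba   read _ → write a, move right, go to C
C | __accca[b]a   read b → write c, move left, go to A
A | __accc[a]ca   read a → write c, move left, go to A
A | __acc[c]cca   read c → write _, move left, go to C
C | __ac[c]_cca   read c → write _, move left, go to B
B | __a[c]__cca   read c → write a, move left, go to A
A | __[a]a__cca   read a → write c, move left, go to A
A | _[_]ca__cca   read _ → write _, move left, go to C
C | [_]_ca__cca   read _ → write a, move right, go to C
C | a[_]ca__cca   read _ → write a, move right, go to C
C | aa[c]a__cca   read c → write _, move left, go to B
B | a[a]_a__cca   read a → write c, move right, go to C
C | ac[_]a__cca   read _ → write a, move right, go to C
C | aca[a]__cca   read a → write c, move right, go to B
B | acac[_]_cca
M halts after 26 transitions.

26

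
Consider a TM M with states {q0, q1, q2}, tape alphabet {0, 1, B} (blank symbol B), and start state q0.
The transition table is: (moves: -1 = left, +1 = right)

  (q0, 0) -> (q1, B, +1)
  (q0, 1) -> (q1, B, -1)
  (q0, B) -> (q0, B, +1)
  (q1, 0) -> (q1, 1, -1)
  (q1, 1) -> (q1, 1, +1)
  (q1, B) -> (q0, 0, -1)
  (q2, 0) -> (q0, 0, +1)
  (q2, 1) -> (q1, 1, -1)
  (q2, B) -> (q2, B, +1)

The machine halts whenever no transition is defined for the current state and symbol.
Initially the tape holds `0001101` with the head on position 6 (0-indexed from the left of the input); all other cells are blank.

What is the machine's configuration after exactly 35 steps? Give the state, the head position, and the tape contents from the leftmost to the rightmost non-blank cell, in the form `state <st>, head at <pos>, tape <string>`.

state q1, head at 1, tape 000000

q0 | BB000110[1]   read 1 → write B, move -1, go to q1
q1 | BB00011[0]B   read 0 → write 1, move -1, go to q1
q1 | BB0001[1]1B   read 1 → write 1, move +1, go to q1
q1 | BB00011[1]B   read 1 → write 1, move +1, go to q1
q1 | BB000111[B]   read B → write 0, move -1, go to q0
q0 | BB00011[1]0   read 1 → write B, move -1, go to q1
q1 | BB0001[1]B0   read 1 → write 1, move +1, go to q1
q1 | BB00011[B]0   read B → write 0, move -1, go to q0
q0 | BB0001[1]00   read 1 → write B, move -1, go to q1
q1 | BB000[1]B00   read 1 → write 1, move +1, go to q1
q1 | BB0001[B]00   read B → write 0, move -1, go to q0
q0 | BB000[1]000   read 1 → write B, move -1, go to q1
q1 | BB00[0]B000   read 0 → write 1, move -1, go to q1
q1 | BB0[0]1B000   read 0 → write 1, move -1, go to q1
q1 | BB[0]11B000   read 0 → write 1, move -1, go to q1
q1 | B[B]111B000   read B → write 0, move -1, go to q0
q0 | [B]0111B000   read B → write B, move +1, go to q0
q0 | B[0]111B000   read 0 → write B, move +1, go to q1
q1 | BB[1]11B000   read 1 → write 1, move +1, go to q1
q1 | BB1[1]1B000   read 1 → write 1, move +1, go to q1
q1 | BB11[1]B000   read 1 → write 1, move +1, go to q1
q1 | BB111[B]000   read B → write 0, move -1, go to q0
q0 | BB11[1]0000   read 1 → write B, move -1, go to q1
q1 | BB1[1]B0000   read 1 → write 1, move +1, go to q1
q1 | BB11[B]0000   read B → write 0, move -1, go to q0
q0 | BB1[1]00000   read 1 → write B, move -1, go to q1
q1 | BB[1]B00000   read 1 → write 1, move +1, go to q1
q1 | BB1[B]00000   read B → write 0, move -1, go to q0
q0 | BB[1]000000   read 1 → write B, move -1, go to q1
q1 | B[B]B000000   read B → write 0, move -1, go to q0
q0 | [B]0B000000   read B → write B, move +1, go to q0
q0 | B[0]B000000   read 0 → write B, move +1, go to q1
q1 | BB[B]000000   read B → write 0, move -1, go to q0
q0 | B[B]0000000   read B → write B, move +1, go to q0
q0 | BB[0]000000   read 0 → write B, move +1, go to q1
q1 | BBB[0]00000
After 35 steps: state q1, head at 1, tape 000000.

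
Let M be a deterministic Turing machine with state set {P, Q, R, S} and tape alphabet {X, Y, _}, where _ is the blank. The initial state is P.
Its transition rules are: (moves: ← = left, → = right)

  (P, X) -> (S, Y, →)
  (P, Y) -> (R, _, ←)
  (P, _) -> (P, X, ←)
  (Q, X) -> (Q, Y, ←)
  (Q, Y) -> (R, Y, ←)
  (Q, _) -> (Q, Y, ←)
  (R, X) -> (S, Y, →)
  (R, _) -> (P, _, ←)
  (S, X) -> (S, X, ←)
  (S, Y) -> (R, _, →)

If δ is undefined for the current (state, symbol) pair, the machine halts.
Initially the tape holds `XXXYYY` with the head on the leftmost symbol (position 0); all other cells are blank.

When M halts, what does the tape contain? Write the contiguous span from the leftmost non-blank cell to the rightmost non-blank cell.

Y_YY

state=P head=0 tape=[X]XXYYY   (P,X)→(S,Y,→)
state=S head=1 tape=Y[X]XYYY   (S,X)→(S,X,←)
state=S head=0 tape=[Y]XXYYY   (S,Y)→(R,_,→)
state=R head=1 tape=_[X]XYYY   (R,X)→(S,Y,→)
state=S head=2 tape=_Y[X]YYY   (S,X)→(S,X,←)
state=S head=1 tape=_[Y]XYYY   (S,Y)→(R,_,→)
state=R head=2 tape=__[X]YYY   (R,X)→(S,Y,→)
state=S head=3 tape=__Y[Y]YY   (S,Y)→(R,_,→)
state=R head=4 tape=__Y_[Y]Y
The non-blank tape span at halt is Y_YY.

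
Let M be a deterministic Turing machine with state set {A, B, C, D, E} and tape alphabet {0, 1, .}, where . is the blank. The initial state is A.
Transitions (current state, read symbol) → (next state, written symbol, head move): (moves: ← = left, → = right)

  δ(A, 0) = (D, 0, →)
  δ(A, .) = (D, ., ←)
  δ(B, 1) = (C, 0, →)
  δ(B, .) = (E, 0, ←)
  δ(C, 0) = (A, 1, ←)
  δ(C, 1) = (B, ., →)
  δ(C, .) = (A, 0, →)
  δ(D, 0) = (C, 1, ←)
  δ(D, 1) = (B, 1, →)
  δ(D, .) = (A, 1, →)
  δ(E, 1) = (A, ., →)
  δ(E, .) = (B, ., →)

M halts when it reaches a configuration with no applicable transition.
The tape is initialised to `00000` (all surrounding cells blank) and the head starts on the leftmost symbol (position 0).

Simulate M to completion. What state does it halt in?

B

state=A head=0 tape=..[0]0000   (A,0)→(D,0,→)
state=D head=1 tape=..0[0]000   (D,0)→(C,1,←)
state=C head=0 tape=..[0]1000   (C,0)→(A,1,←)
state=A head=-1 tape=.[.]11000   (A,.)→(D,.,←)
state=D head=-2 tape=[.].11000   (D,.)→(A,1,→)
state=A head=-1 tape=1[.]11000   (A,.)→(D,.,←)
state=D head=-2 tape=[1].11000   (D,1)→(B,1,→)
state=B head=-1 tape=1[.]11000   (B,.)→(E,0,←)
state=E head=-2 tape=[1]011000   (E,1)→(A,.,→)
state=A head=-1 tape=.[0]11000   (A,0)→(D,0,→)
state=D head=0 tape=.0[1]1000   (D,1)→(B,1,→)
state=B head=1 tape=.01[1]000   (B,1)→(C,0,→)
state=C head=2 tape=.010[0]00   (C,0)→(A,1,←)
state=A head=1 tape=.01[0]100   (A,0)→(D,0,→)
state=D head=2 tape=.010[1]00   (D,1)→(B,1,→)
state=B head=3 tape=.0101[0]0
No transition is defined for (B, 0); M halts in state B.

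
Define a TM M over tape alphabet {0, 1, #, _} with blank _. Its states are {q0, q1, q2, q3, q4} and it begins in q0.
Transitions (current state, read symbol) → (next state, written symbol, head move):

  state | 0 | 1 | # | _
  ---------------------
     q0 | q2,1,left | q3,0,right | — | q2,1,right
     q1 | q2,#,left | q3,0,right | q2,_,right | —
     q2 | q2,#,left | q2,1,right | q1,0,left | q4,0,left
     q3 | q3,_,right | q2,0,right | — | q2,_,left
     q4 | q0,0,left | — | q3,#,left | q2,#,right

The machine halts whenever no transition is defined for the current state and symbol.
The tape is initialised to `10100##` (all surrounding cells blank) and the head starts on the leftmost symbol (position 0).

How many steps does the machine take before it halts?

14

state=q0 head=0 tape=_[1]0100##   (q0,1)→(q3,0,right)
state=q3 head=1 tape=_0[0]100##   (q3,0)→(q3,_,right)
state=q3 head=2 tape=_0_[1]00##   (q3,1)→(q2,0,right)
state=q2 head=3 tape=_0_0[0]0##   (q2,0)→(q2,#,left)
state=q2 head=2 tape=_0_[0]#0##   (q2,0)→(q2,#,left)
state=q2 head=1 tape=_0[_]##0##   (q2,_)→(q4,0,left)
state=q4 head=0 tape=_[0]0##0##   (q4,0)→(q0,0,left)
state=q0 head=-1 tape=[_]00##0##   (q0,_)→(q2,1,right)
state=q2 head=0 tape=1[0]0##0##   (q2,0)→(q2,#,left)
state=q2 head=-1 tape=[1]#0##0##   (q2,1)→(q2,1,right)
state=q2 head=0 tape=1[#]0##0##   (q2,#)→(q1,0,left)
state=q1 head=-1 tape=[1]00##0##   (q1,1)→(q3,0,right)
state=q3 head=0 tape=0[0]0##0##   (q3,0)→(q3,_,right)
state=q3 head=1 tape=0_[0]##0##   (q3,0)→(q3,_,right)
state=q3 head=2 tape=0__[#]#0##
M halts after 14 transitions.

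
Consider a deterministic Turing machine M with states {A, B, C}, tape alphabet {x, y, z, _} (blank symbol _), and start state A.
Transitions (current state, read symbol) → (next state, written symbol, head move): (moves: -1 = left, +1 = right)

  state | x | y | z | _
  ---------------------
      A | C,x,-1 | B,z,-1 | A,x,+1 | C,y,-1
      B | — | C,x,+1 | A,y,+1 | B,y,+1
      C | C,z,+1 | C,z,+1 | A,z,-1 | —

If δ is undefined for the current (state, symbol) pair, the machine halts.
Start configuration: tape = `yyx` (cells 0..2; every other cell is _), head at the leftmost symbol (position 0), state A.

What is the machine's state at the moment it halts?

A | _[y]yx_   read y → write z, move -1, go to B
B | [_]zyx_   read _ → write y, move +1, go to B
B | y[z]yx_   read z → write y, move +1, go to A
A | yy[y]x_   read y → write z, move -1, go to B
B | y[y]zx_   read y → write x, move +1, go to C
C | yx[z]x_   read z → write z, move -1, go to A
A | y[x]zx_   read x → write x, move -1, go to C
C | [y]xzx_   read y → write z, move +1, go to C
C | z[x]zx_   read x → write z, move +1, go to C
C | zz[z]x_   read z → write z, move -1, go to A
A | z[z]zx_   read z → write x, move +1, go to A
A | zx[z]x_   read z → write x, move +1, go to A
A | zxx[x]_   read x → write x, move -1, go to C
C | zx[x]x_   read x → write z, move +1, go to C
C | zxz[x]_   read x → write z, move +1, go to C
C | zxzz[_]
No transition is defined for (C, _); M halts in state C.

C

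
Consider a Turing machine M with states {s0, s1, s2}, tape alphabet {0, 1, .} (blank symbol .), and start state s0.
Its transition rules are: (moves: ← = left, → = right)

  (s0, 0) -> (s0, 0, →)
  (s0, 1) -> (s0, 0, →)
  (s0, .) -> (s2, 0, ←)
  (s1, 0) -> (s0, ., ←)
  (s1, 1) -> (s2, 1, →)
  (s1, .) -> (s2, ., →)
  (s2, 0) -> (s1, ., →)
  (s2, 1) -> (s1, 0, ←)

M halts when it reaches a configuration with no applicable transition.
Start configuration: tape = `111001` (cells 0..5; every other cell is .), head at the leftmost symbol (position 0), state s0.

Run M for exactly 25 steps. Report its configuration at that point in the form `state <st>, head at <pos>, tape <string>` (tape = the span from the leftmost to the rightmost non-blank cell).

s0 | .[1]11001.   read 1 → write 0, move →, go to s0
s0 | .0[1]1001.   read 1 → write 0, move →, go to s0
s0 | .00[1]001.   read 1 → write 0, move →, go to s0
s0 | .000[0]01.   read 0 → write 0, move →, go to s0
s0 | .0000[0]1.   read 0 → write 0, move →, go to s0
s0 | .00000[1].   read 1 → write 0, move →, go to s0
s0 | .000000[.]   read . → write 0, move ←, go to s2
s2 | .00000[0]0   read 0 → write ., move →, go to s1
s1 | .00000.[0]   read 0 → write ., move ←, go to s0
s0 | .00000[.].   read . → write 0, move ←, go to s2
s2 | .0000[0]0.   read 0 → write ., move →, go to s1
s1 | .0000.[0].   read 0 → write ., move ←, go to s0
s0 | .0000[.]..   read . → write 0, move ←, go to s2
s2 | .000[0]0..   read 0 → write ., move →, go to s1
s1 | .000.[0]..   read 0 → write ., move ←, go to s0
s0 | .000[.]...   read . → write 0, move ←, go to s2
s2 | .00[0]0...   read 0 → write ., move →, go to s1
s1 | .00.[0]...   read 0 → write ., move ←, go to s0
s0 | .00[.]....   read . → write 0, move ←, go to s2
s2 | .0[0]0....   read 0 → write ., move →, go to s1
s1 | .0.[0]....   read 0 → write ., move ←, go to s0
s0 | .0[.].....   read . → write 0, move ←, go to s2
s2 | .[0]0.....   read 0 → write ., move →, go to s1
s1 | ..[0].....   read 0 → write ., move ←, go to s0
s0 | .[.]......   read . → write 0, move ←, go to s2
s2 | [.]0......
After 25 steps: state s2, head at -1, tape 0.

state s2, head at -1, tape 0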